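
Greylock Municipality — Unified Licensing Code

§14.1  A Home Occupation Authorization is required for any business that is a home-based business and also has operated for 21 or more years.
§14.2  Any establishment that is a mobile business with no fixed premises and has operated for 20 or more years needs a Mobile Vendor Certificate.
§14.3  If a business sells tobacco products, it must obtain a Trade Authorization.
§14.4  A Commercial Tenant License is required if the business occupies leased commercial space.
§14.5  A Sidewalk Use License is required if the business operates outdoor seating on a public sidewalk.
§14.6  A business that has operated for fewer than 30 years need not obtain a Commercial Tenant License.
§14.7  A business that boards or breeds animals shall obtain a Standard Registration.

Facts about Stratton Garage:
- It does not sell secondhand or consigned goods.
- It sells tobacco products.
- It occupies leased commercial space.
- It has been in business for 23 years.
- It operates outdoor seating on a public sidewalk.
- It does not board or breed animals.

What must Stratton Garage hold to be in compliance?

Sidewalk Use License, Trade Authorization

§14.1 occupies leased commercial space (not: is a home-based business); years in business 23 ≥ 21 → Home Occupation Authorization not required.
§14.2 occupies leased commercial space (not: is a mobile business with no fixed premises); years in business 23 ≥ 20 → Mobile Vendor Certificate not required.
§14.3 sells tobacco products → Trade Authorization required.
§14.4 occupies leased commercial space → Commercial Tenant License required.
§14.5 operates outdoor seating on a public sidewalk → Sidewalk Use License required.
§14.6 years in business 23 < 30 → exempt from Commercial Tenant License.
§14.7 does not board or breed animals → Standard Registration not required.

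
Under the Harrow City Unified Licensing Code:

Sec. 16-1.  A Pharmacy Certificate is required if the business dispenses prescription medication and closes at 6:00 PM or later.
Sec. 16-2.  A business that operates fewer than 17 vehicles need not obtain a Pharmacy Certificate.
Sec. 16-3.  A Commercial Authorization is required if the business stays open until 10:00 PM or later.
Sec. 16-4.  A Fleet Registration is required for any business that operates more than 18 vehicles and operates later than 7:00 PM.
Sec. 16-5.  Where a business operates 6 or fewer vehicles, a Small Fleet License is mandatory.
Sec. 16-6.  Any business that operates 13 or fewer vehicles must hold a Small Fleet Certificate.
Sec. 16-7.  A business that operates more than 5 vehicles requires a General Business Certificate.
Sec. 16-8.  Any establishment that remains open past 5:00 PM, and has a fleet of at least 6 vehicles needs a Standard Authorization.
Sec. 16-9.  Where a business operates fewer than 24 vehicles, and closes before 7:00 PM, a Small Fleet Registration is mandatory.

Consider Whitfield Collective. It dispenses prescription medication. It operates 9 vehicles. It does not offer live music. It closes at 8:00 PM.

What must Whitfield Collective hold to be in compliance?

Sec. 16-1. dispenses prescription medication; closes 8:00 PM, after 6:00 PM → Pharmacy Certificate required.
Sec. 16-2. vehicles 9 < 17 → exempt from Pharmacy Certificate.
Sec. 16-3. closes 8:00 PM, at/before 10:00 PM → Commercial Authorization not required.
Sec. 16-4. vehicles 9 ≤ 18; closes 8:00 PM, after 7:00 PM → Fleet Registration not required.
Sec. 16-5. vehicles 9 > 6 → Small Fleet License not required.
Sec. 16-6. vehicles 9 ≤ 13 → Small Fleet Certificate required.
Sec. 16-7. vehicles 9 > 5 → General Business Certificate required.
Sec. 16-8. closes 8:00 PM, after 5:00 PM; vehicles 9 ≥ 6 → Standard Authorization required.
Sec. 16-9. vehicles 9 < 24; closes 8:00 PM, after 7:00 PM → Small Fleet Registration not required.

General Business Certificate, Small Fleet Certificate, Standard Authorization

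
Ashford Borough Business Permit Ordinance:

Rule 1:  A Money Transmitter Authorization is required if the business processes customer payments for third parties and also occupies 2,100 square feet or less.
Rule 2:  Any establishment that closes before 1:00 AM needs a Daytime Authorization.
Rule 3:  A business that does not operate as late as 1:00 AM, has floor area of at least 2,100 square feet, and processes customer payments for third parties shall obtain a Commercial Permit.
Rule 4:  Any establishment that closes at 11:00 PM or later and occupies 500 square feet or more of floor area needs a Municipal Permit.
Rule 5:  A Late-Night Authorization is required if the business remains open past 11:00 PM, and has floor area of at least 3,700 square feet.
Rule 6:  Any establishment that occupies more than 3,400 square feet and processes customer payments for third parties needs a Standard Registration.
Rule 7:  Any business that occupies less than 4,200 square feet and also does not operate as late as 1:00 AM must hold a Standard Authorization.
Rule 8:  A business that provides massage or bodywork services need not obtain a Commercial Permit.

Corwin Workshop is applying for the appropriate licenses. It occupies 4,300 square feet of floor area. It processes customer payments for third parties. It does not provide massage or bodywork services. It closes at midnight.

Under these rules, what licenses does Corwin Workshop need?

Rule 1: processes customer payments for third parties; floor area 4,300 square feet > 2,100 square feet → Money Transmitter Authorization not required.
Rule 2: closes midnight, at/before 1:00 AM → Daytime Authorization required.
Rule 3: closes midnight, at/before 1:00 AM; floor area 4,300 square feet ≥ 2,100 square feet; processes customer payments for third parties → Commercial Permit required.
Rule 4: closes midnight, after 11:00 PM; floor area 4,300 square feet ≥ 500 square feet → Municipal Permit required.
Rule 5: closes midnight, after 11:00 PM; floor area 4,300 square feet ≥ 3,700 square feet → Late-Night Authorization required.
Rule 6: floor area 4,300 square feet > 3,400 square feet; processes customer payments for third parties → Standard Registration required.
Rule 7: floor area 4,300 square feet ≥ 4,200 square feet; closes midnight, at/before 1:00 AM → Standard Authorization not required.
Rule 8: does not provide massage or bodywork services → Commercial Permit exemption does not apply.

Commercial Permit, Daytime Authorization, Late-Night Authorization, Municipal Permit, Standard Registration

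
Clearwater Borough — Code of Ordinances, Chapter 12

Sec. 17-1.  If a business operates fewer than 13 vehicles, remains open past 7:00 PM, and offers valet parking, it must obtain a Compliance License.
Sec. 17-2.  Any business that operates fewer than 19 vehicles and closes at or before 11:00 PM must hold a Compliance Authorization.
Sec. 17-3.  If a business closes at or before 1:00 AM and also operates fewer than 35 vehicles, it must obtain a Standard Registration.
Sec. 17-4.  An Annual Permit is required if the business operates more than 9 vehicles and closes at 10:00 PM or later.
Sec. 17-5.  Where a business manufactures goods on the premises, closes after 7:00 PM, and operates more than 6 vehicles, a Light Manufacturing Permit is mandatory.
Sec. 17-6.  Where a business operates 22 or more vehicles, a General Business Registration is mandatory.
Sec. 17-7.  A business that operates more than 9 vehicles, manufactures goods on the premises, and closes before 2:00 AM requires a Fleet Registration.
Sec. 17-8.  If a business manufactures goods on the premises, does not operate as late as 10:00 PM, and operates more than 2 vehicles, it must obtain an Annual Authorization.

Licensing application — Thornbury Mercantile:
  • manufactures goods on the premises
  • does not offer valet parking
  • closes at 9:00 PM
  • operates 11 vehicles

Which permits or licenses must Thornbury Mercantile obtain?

Annual Authorization, Compliance Authorization, Fleet Registration, Light Manufacturing Permit, Standard Registration

Sec. 17-1. vehicles 11 < 13; closes 9:00 PM, after 7:00 PM; does not offer valet parking → Compliance License not required.
Sec. 17-2. vehicles 11 < 19; closes 9:00 PM, at/before 11:00 PM → Compliance Authorization required.
Sec. 17-3. closes 9:00 PM, at/before 1:00 AM; vehicles 11 < 35 → Standard Registration required.
Sec. 17-4. vehicles 11 > 9; closes 9:00 PM, at/before 10:00 PM → Annual Permit not required.
Sec. 17-5. manufactures goods on the premises; closes 9:00 PM, after 7:00 PM; vehicles 11 > 6 → Light Manufacturing Permit required.
Sec. 17-6. vehicles 11 < 22 → General Business Registration not required.
Sec. 17-7. vehicles 11 > 9; manufactures goods on the premises; closes 9:00 PM, at/before 2:00 AM → Fleet Registration required.
Sec. 17-8. manufactures goods on the premises; closes 9:00 PM, at/before 10:00 PM; vehicles 11 > 2 → Annual Authorization required.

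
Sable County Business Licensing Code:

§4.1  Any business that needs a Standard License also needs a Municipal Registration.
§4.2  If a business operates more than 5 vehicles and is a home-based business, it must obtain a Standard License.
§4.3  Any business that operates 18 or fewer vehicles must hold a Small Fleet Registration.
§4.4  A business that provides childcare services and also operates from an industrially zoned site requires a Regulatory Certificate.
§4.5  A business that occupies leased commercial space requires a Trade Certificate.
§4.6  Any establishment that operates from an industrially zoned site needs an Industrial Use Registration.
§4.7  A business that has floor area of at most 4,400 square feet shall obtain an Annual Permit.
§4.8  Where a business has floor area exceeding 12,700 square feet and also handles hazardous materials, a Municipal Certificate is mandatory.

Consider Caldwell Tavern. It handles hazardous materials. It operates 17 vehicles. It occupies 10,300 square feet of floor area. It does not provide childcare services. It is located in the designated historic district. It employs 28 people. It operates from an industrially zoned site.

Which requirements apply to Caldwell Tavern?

Industrial Use Registration, Small Fleet Registration

§4.1 Standard License is not required → no effect.
§4.2 vehicles 17 > 5; operates from an industrially zoned site (not: is a home-based business) → Standard License not required.
§4.3 vehicles 17 ≤ 18 → Small Fleet Registration required.
§4.4 does not provide childcare services; operates from an industrially zoned site → Regulatory Certificate not required.
§4.5 operates from an industrially zoned site (not: occupies leased commercial space) → Trade Certificate not required.
§4.6 operates from an industrially zoned site → Industrial Use Registration required.
§4.7 floor area 10,300 square feet > 4,400 square feet → Annual Permit not required.
§4.8 floor area 10,300 square feet ≤ 12,700 square feet; handles hazardous materials → Municipal Certificate not required.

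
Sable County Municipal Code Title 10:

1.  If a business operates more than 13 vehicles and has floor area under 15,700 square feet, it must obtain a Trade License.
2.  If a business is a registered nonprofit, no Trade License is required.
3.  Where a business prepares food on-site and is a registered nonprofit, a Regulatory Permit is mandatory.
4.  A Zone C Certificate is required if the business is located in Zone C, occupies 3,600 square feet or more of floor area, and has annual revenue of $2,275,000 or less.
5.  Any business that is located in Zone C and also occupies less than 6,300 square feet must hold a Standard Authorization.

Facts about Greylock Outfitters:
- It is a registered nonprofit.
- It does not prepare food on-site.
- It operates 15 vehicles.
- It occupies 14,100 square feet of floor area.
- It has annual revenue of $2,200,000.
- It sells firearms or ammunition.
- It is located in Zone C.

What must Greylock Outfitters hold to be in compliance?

1. vehicles 15 > 13; floor area 14,100 square feet < 15,700 square feet → Trade License required.
2. is a registered nonprofit → exempt from Trade License.
3. does not prepare food on-site; is a registered nonprofit → Regulatory Permit not required.
4. is located in Zone C; floor area 14,100 square feet ≥ 3,600 square feet; revenue $2,200,000 ≤ $2,275,000 → Zone C Certificate required.
5. is located in Zone C; floor area 14,100 square feet ≥ 6,300 square feet → Standard Authorization not required.

Zone C Certificate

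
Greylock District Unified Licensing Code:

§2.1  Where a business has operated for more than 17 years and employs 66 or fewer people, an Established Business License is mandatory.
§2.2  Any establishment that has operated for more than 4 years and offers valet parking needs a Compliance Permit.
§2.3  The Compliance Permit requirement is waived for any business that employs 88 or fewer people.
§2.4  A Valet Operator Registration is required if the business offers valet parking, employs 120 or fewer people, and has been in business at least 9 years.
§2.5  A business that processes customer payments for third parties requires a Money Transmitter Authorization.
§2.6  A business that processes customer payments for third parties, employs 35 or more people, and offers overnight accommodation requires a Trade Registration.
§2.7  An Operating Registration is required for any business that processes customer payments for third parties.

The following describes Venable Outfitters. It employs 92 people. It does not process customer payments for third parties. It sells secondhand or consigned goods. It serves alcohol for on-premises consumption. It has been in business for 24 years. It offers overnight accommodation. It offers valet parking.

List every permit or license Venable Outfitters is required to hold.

§2.1 years in business 24 > 17; employees 92 > 66 → Established Business License not required.
§2.2 years in business 24 > 4; offers valet parking → Compliance Permit required.
§2.3 employees 92 > 88 → Compliance Permit exemption does not apply.
§2.4 offers valet parking; employees 92 ≤ 120; years in business 24 ≥ 9 → Valet Operator Registration required.
§2.5 does not process customer payments for third parties → Money Transmitter Authorization not required.
§2.6 does not process customer payments for third parties; employees 92 ≥ 35; offers overnight accommodation → Trade Registration not required.
§2.7 does not process customer payments for third parties → Operating Registration not required.

Compliance Permit, Valet Operator Registration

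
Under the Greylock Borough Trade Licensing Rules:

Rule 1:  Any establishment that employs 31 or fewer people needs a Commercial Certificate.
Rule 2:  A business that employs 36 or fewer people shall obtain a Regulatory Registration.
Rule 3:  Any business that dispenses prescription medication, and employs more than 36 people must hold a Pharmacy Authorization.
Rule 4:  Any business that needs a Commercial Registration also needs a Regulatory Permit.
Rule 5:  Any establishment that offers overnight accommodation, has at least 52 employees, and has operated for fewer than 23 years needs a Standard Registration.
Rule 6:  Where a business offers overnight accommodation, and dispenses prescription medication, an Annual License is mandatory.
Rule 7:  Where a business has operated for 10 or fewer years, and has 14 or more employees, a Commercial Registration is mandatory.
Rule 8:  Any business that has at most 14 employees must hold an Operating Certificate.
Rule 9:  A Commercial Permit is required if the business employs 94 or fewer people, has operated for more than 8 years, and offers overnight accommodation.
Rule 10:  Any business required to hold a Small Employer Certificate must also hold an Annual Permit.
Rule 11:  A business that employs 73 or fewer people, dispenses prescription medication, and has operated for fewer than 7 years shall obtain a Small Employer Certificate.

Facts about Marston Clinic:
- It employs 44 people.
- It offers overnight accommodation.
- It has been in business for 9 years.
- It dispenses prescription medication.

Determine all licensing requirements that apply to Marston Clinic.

Annual License, Commercial Permit, Commercial Registration, Pharmacy Authorization, Regulatory Permit

Rule 1: employees 44 > 31 → Commercial Certificate not required.
Rule 2: employees 44 > 36 → Regulatory Registration not required.
Rule 3: dispenses prescription medication; employees 44 > 36 → Pharmacy Authorization required.
Rule 4: Commercial Registration is required → Regulatory Permit also required.
Rule 5: offers overnight accommodation; employees 44 < 52; years in business 9 < 23 → Standard Registration not required.
Rule 6: offers overnight accommodation; dispenses prescription medication → Annual License required.
Rule 7: years in business 9 ≤ 10; employees 44 ≥ 14 → Commercial Registration required.
Rule 8: employees 44 > 14 → Operating Certificate not required.
Rule 9: employees 44 ≤ 94; years in business 9 > 8; offers overnight accommodation → Commercial Permit required.
Rule 10: Small Employer Certificate is not required → no effect.
Rule 11: employees 44 ≤ 73; dispenses prescription medication; years in business 9 ≥ 7 → Small Employer Certificate not required.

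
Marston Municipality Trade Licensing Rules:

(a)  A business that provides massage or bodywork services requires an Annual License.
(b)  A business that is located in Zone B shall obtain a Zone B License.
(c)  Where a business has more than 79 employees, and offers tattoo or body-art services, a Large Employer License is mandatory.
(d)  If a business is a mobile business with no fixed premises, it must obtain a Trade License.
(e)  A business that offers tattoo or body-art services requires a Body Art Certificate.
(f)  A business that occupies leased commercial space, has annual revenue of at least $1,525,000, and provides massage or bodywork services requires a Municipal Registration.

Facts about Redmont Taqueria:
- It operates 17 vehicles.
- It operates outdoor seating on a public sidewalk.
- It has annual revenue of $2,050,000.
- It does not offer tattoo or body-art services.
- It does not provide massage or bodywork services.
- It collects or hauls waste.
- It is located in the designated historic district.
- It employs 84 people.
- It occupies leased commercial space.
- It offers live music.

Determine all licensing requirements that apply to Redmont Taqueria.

(a) does not provide massage or bodywork services → Annual License not required.
(b) is located in the designated historic district (not: is located in Zone B) → Zone B License not required.
(c) employees 84 > 79; does not offer tattoo or body-art services → Large Employer License not required.
(d) occupies leased commercial space (not: is a mobile business with no fixed premises) → Trade License not required.
(e) does not offer tattoo or body-art services → Body Art Certificate not required.
(f) occupies leased commercial space; revenue $2,050,000 ≥ $1,525,000; does not provide massage or bodywork services → Municipal Registration not required.

None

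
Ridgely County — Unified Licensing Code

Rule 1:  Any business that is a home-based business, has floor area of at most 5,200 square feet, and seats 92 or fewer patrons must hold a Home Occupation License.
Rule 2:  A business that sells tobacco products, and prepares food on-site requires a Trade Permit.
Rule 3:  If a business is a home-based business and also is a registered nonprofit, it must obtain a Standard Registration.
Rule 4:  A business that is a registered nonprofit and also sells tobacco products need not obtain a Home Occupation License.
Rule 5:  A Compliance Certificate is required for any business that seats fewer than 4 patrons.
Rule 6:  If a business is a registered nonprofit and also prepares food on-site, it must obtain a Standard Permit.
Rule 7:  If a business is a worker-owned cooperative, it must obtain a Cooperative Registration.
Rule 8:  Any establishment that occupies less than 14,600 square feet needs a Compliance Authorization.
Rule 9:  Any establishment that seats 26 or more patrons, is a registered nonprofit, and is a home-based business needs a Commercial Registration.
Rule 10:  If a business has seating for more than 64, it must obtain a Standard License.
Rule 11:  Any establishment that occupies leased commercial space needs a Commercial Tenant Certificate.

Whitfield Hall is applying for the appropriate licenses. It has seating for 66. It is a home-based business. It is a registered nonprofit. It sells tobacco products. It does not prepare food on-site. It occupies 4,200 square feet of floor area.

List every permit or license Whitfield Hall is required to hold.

Rule 1: is a home-based business; floor area 4,200 square feet ≤ 5,200 square feet; seating 66 ≤ 92 → Home Occupation License required.
Rule 2: sells tobacco products; does not prepare food on-site → Trade Permit not required.
Rule 3: is a home-based business; is a registered nonprofit → Standard Registration required.
Rule 4: is a registered nonprofit; sells tobacco products → exempt from Home Occupation License.
Rule 5: seating 66 ≥ 4 → Compliance Certificate not required.
Rule 6: is a registered nonprofit; does not prepare food on-site → Standard Permit not required.
Rule 7: is a registered nonprofit (not: is a worker-owned cooperative) → Cooperative Registration not required.
Rule 8: floor area 4,200 square feet < 14,600 square feet → Compliance Authorization required.
Rule 9: seating 66 ≥ 26; is a registered nonprofit; is a home-based business → Commercial Registration required.
Rule 10: seating 66 > 64 → Standard License required.
Rule 11: is a home-based business (not: occupies leased commercial space) → Commercial Tenant Certificate not required.

Commercial Registration, Compliance Authorization, Standard License, Standard Registration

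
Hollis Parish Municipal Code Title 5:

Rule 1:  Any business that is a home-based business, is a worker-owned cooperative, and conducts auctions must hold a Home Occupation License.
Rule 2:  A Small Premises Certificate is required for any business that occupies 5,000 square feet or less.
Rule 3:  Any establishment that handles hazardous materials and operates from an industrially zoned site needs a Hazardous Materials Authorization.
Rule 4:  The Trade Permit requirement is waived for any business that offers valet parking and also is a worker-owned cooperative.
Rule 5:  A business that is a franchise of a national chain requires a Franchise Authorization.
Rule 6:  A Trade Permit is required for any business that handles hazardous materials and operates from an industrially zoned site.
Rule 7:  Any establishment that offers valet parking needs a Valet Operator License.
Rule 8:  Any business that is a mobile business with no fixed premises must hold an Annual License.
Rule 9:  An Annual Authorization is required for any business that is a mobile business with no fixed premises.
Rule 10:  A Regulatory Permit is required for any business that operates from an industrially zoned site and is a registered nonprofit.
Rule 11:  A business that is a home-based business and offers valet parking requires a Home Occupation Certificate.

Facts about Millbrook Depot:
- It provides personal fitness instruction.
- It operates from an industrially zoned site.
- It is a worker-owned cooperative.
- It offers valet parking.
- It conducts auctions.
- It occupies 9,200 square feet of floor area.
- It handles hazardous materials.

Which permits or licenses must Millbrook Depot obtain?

Rule 1: operates from an industrially zoned site (not: is a home-based business); is a worker-owned cooperative; conducts auctions → Home Occupation License not required.
Rule 2: floor area 9,200 square feet > 5,000 square feet → Small Premises Certificate not required.
Rule 3: handles hazardous materials; operates from an industrially zoned site → Hazardous Materials Authorization required.
Rule 4: offers valet parking; is a worker-owned cooperative → exempt from Trade Permit.
Rule 5: is a worker-owned cooperative (not: is a franchise of a national chain) → Franchise Authorization not required.
Rule 6: handles hazardous materials; operates from an industrially zoned site → Trade Permit required.
Rule 7: offers valet parking → Valet Operator License required.
Rule 8: operates from an industrially zoned site (not: is a mobile business with no fixed premises) → Annual License not required.
Rule 9: operates from an industrially zoned site (not: is a mobile business with no fixed premises) → Annual Authorization not required.
Rule 10: operates from an industrially zoned site; is a worker-owned cooperative (not: is a registered nonprofit) → Regulatory Permit not required.
Rule 11: operates from an industrially zoned site (not: is a home-based business); offers valet parking → Home Occupation Certificate not required.

Hazardous Materials Authorization, Valet Operator License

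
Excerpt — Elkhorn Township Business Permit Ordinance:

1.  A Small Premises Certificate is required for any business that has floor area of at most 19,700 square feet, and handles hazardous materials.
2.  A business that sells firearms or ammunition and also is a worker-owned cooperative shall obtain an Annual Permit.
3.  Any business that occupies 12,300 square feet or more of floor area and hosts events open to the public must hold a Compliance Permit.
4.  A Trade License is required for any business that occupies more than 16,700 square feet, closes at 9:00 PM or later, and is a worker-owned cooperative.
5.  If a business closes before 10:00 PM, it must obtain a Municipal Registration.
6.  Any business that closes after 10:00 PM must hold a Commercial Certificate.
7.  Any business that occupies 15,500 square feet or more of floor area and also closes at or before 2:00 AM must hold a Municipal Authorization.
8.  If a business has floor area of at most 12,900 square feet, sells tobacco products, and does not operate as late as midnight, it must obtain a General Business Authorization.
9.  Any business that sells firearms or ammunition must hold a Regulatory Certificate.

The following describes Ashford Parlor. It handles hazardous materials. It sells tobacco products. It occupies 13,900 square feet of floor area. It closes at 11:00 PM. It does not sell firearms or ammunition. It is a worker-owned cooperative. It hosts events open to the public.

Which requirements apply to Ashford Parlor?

1. floor area 13,900 square feet ≤ 19,700 square feet; handles hazardous materials → Small Premises Certificate required.
2. does not sell firearms or ammunition; is a worker-owned cooperative → Annual Permit not required.
3. floor area 13,900 square feet ≥ 12,300 square feet; hosts events open to the public → Compliance Permit required.
4. floor area 13,900 square feet ≤ 16,700 square feet; closes 11:00 PM, after 9:00 PM; is a worker-owned cooperative → Trade License not required.
5. closes 11:00 PM, after 10:00 PM → Municipal Registration not required.
6. closes 11:00 PM, after 10:00 PM → Commercial Certificate required.
7. floor area 13,900 square feet < 15,500 square feet; closes 11:00 PM, at/before 2:00 AM → Municipal Authorization not required.
8. floor area 13,900 square feet > 12,900 square feet; sells tobacco products; closes 11:00 PM, at/before midnight → General Business Authorization not required.
9. does not sell firearms or ammunition → Regulatory Certificate not required.

Commercial Certificate, Compliance Permit, Small Premises Certificate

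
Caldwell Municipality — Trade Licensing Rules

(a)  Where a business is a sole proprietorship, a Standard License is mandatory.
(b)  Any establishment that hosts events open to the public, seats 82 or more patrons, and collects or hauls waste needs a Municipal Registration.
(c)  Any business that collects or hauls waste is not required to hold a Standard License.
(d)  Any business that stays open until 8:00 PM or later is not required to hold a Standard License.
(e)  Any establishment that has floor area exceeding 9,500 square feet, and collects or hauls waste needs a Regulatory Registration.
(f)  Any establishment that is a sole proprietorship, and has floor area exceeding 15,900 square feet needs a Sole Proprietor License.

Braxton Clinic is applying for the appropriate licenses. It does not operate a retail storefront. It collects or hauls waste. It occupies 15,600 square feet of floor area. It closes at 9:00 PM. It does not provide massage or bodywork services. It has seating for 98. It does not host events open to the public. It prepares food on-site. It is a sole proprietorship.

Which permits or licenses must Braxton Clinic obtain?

Regulatory Registration

(a) is a sole proprietorship → Standard License required.
(b) does not host events open to the public; seating 98 ≥ 82; collects or hauls waste → Municipal Registration not required.
(c) collects or hauls waste → exempt from Standard License.
(d) closes 9:00 PM, after 8:00 PM → exempt from Standard License.
(e) floor area 15,600 square feet > 9,500 square feet; collects or hauls waste → Regulatory Registration required.
(f) is a sole proprietorship; floor area 15,600 square feet ≤ 15,900 square feet → Sole Proprietor License not required.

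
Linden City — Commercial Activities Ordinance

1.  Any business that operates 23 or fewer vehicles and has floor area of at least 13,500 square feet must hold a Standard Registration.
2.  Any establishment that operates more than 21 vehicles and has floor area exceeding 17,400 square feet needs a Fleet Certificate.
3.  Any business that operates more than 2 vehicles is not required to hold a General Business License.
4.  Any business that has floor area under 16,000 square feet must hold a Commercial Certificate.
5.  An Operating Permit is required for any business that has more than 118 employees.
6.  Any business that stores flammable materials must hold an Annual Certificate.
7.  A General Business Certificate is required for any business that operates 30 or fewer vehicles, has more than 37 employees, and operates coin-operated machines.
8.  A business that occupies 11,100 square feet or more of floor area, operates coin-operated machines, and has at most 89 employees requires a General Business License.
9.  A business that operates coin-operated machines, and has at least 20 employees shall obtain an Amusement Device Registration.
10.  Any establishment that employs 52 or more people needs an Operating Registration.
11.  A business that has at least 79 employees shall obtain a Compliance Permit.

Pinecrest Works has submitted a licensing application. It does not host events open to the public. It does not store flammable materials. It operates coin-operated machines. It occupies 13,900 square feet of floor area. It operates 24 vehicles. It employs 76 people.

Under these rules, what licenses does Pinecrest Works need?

Amusement Device Registration, Commercial Certificate, General Business Certificate, Operating Registration

1. vehicles 24 > 23; floor area 13,900 square feet ≥ 13,500 square feet → Standard Registration not required.
2. vehicles 24 > 21; floor area 13,900 square feet ≤ 17,400 square feet → Fleet Certificate not required.
3. vehicles 24 > 2 → exempt from General Business License.
4. floor area 13,900 square feet < 16,000 square feet → Commercial Certificate required.
5. employees 76 ≤ 118 → Operating Permit not required.
6. does not store flammable materials → Annual Certificate not required.
7. vehicles 24 ≤ 30; employees 76 > 37; operates coin-operated machines → General Business Certificate required.
8. floor area 13,900 square feet ≥ 11,100 square feet; operates coin-operated machines; employees 76 ≤ 89 → General Business License required.
9. operates coin-operated machines; employees 76 ≥ 20 → Amusement Device Registration required.
10. employees 76 ≥ 52 → Operating Registration required.
11. employees 76 < 79 → Compliance Permit not required.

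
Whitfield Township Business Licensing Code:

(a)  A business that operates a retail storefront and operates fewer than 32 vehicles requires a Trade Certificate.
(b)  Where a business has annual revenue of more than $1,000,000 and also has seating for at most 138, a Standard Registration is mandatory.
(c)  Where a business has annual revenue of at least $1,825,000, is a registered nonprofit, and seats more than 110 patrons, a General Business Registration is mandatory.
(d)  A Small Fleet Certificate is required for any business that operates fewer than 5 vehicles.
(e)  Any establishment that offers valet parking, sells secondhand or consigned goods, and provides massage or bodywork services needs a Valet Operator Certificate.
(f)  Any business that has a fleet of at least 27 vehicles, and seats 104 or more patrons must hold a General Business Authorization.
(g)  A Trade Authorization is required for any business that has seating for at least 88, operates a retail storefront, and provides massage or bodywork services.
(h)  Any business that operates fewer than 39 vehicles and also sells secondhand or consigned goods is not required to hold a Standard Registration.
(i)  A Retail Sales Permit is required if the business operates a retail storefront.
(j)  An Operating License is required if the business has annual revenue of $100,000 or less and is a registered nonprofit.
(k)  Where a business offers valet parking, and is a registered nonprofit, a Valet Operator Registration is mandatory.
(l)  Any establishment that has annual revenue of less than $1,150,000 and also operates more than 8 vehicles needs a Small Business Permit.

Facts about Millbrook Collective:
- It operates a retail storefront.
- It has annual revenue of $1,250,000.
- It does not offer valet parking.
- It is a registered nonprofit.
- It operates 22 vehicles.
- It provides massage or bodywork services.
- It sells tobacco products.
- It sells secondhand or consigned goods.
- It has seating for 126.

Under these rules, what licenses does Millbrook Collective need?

Retail Sales Permit, Trade Authorization, Trade Certificate

(a) operates a retail storefront; vehicles 22 < 32 → Trade Certificate required.
(b) revenue $1,250,000 > $1,000,000; seating 126 ≤ 138 → Standard Registration required.
(c) revenue $1,250,000 < $1,825,000; is a registered nonprofit; seating 126 > 110 → General Business Registration not required.
(d) vehicles 22 ≥ 5 → Small Fleet Certificate not required.
(e) does not offer valet parking; sells secondhand or consigned goods; provides massage or bodywork services → Valet Operator Certificate not required.
(f) vehicles 22 < 27; seating 126 ≥ 104 → General Business Authorization not required.
(g) seating 126 ≥ 88; operates a retail storefront; provides massage or bodywork services → Trade Authorization required.
(h) vehicles 22 < 39; sells secondhand or consigned goods → exempt from Standard Registration.
(i) operates a retail storefront → Retail Sales Permit required.
(j) revenue $1,250,000 > $100,000; is a registered nonprofit → Operating License not required.
(k) does not offer valet parking; is a registered nonprofit → Valet Operator Registration not required.
(l) revenue $1,250,000 ≥ $1,150,000; vehicles 22 > 8 → Small Business Permit not required.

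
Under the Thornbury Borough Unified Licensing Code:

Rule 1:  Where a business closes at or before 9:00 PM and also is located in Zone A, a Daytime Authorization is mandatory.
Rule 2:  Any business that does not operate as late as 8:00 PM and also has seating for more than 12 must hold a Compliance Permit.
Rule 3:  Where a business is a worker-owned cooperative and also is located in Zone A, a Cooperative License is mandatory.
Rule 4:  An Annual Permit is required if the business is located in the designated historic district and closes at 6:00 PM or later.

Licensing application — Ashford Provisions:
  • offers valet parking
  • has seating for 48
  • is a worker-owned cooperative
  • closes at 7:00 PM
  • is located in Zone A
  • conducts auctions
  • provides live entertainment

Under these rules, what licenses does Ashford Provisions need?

Compliance Permit, Cooperative License, Daytime Authorization

Rule 1: closes 7:00 PM, at/before 9:00 PM; is located in Zone A → Daytime Authorization required.
Rule 2: closes 7:00 PM, at/before 8:00 PM; seating 48 > 12 → Compliance Permit required.
Rule 3: is a worker-owned cooperative; is located in Zone A → Cooperative License required.
Rule 4: is located in Zone A (not: is located in the designated historic district); closes 7:00 PM, after 6:00 PM → Annual Permit not required.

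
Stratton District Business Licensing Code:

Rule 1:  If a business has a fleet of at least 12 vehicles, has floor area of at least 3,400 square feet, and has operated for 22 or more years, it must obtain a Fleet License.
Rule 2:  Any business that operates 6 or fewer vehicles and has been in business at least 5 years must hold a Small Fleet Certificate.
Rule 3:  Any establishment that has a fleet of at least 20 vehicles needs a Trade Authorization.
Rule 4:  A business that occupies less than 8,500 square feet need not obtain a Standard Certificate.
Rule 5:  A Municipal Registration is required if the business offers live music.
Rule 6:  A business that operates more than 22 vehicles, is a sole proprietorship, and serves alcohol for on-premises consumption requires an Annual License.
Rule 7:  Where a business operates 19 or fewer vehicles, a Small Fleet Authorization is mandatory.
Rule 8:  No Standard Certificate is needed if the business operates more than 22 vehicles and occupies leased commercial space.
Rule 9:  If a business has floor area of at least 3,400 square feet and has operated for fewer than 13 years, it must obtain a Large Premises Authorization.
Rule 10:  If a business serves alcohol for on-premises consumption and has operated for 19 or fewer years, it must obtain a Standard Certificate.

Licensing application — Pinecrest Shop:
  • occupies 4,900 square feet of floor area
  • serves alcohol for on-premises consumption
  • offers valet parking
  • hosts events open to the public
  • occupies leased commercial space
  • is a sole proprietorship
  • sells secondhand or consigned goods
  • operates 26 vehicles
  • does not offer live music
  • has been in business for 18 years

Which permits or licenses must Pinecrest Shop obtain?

Annual License, Trade Authorization

Rule 1: vehicles 26 ≥ 12; floor area 4,900 square feet ≥ 3,400 square feet; years in business 18 < 22 → Fleet License not required.
Rule 2: vehicles 26 > 6; years in business 18 ≥ 5 → Small Fleet Certificate not required.
Rule 3: vehicles 26 ≥ 20 → Trade Authorization required.
Rule 4: floor area 4,900 square feet < 8,500 square feet → exempt from Standard Certificate.
Rule 5: does not offer live music → Municipal Registration not required.
Rule 6: vehicles 26 > 22; is a sole proprietorship; serves alcohol for on-premises consumption → Annual License required.
Rule 7: vehicles 26 > 19 → Small Fleet Authorization not required.
Rule 8: vehicles 26 > 22; occupies leased commercial space → exempt from Standard Certificate.
Rule 9: floor area 4,900 square feet ≥ 3,400 square feet; years in business 18 ≥ 13 → Large Premises Authorization not required.
Rule 10: serves alcohol for on-premises consumption; years in business 18 ≤ 19 → Standard Certificate required.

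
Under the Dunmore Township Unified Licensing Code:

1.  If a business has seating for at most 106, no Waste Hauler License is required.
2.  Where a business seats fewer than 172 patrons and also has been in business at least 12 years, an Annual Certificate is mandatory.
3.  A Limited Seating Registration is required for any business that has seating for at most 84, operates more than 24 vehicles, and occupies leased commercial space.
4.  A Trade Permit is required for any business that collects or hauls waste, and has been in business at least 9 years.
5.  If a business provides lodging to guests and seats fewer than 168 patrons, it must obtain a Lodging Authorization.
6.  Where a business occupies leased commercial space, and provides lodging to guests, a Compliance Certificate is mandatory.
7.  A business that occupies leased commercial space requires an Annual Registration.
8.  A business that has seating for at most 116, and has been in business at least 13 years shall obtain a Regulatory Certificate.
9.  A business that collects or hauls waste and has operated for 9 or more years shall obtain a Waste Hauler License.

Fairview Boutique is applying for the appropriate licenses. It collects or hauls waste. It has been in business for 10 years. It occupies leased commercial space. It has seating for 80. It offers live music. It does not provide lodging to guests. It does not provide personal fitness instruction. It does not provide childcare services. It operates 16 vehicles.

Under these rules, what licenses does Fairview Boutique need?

Annual Registration, Trade Permit

1. seating 80 ≤ 106 → exempt from Waste Hauler License.
2. seating 80 < 172; years in business 10 < 12 → Annual Certificate not required.
3. seating 80 ≤ 84; vehicles 16 ≤ 24; occupies leased commercial space → Limited Seating Registration not required.
4. collects or hauls waste; years in business 10 ≥ 9 → Trade Permit required.
5. does not provide lodging to guests; seating 80 < 168 → Lodging Authorization not required.
6. occupies leased commercial space; does not provide lodging to guests → Compliance Certificate not required.
7. occupies leased commercial space → Annual Registration required.
8. seating 80 ≤ 116; years in business 10 < 13 → Regulatory Certificate not required.
9. collects or hauls waste; years in business 10 ≥ 9 → Waste Hauler License required.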